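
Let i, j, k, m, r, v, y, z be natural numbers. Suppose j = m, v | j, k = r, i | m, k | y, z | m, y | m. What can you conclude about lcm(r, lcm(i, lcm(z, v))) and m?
lcm(r, lcm(i, lcm(z, v))) | m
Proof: From k | y and y | m, k | m. Since k = r, r | m. Because j = m and v | j, v | m. Since z | m, lcm(z, v) | m. Since i | m, lcm(i, lcm(z, v)) | m. r | m, so lcm(r, lcm(i, lcm(z, v))) | m.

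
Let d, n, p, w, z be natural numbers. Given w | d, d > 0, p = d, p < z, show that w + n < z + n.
Since w | d and d > 0, w ≤ d. From p = d and p < z, d < z. Since w ≤ d, w < z. Then w + n < z + n.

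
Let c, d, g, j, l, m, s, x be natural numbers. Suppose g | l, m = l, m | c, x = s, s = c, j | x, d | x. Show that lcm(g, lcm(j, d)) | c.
m = l and m | c, thus l | c. g | l, so g | c. x = s and s = c, therefore x = c. j | x and d | x, thus lcm(j, d) | x. Since x = c, lcm(j, d) | c. g | c, so lcm(g, lcm(j, d)) | c.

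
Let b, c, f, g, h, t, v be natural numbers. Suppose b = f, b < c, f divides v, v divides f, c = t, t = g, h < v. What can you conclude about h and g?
h < g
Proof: Because c = t and t = g, c = g. f divides v and v divides f, therefore f = v. From b = f and b < c, f < c. Because f = v, v < c. h < v, so h < c. Since c = g, h < g.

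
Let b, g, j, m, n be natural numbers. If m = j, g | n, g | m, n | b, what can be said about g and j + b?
g | j + b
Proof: Because m = j and g | m, g | j. g | n and n | b, hence g | b. Since g | j, g | j + b.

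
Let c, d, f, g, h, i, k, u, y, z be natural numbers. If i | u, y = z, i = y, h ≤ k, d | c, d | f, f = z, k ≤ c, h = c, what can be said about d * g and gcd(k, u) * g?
d * g | gcd(k, u) * g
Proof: Because h = c and h ≤ k, c ≤ k. k ≤ c, so c = k. From d | c, d | k. f = z and d | f, thus d | z. i = y and i | u, hence y | u. Since y = z, z | u. Because d | z, d | u. From d | k, d | gcd(k, u). Then d * g | gcd(k, u) * g.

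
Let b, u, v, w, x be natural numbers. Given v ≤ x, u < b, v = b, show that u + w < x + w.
v = b and v ≤ x, so b ≤ x. From u < b, u < x. Then u + w < x + w.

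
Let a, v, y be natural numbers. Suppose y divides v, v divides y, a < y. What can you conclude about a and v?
a < v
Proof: y divides v and v divides y, so y = v. Since a < y, a < v.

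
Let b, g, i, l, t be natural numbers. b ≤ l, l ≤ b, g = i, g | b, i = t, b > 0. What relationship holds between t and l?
t ≤ l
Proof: b ≤ l and l ≤ b, hence b = l. Because g = i and i = t, g = t. g | b, so t | b. From b > 0, t ≤ b. b = l, so t ≤ l.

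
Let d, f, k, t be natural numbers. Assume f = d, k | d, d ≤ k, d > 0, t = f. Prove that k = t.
t = f and f = d, so t = d. Since k | d and d > 0, k ≤ d. Since d ≤ k, d = k. Since t = d, t = k. Then k = t.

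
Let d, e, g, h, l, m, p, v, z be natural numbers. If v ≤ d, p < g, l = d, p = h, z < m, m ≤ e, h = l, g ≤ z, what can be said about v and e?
v < e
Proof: h = l and l = d, so h = d. p = h and p < g, so h < g. h = d, so d < g. v ≤ d, so v < g. g ≤ z and z < m, so g < m. Since m ≤ e, g < e. Since v < g, v < e.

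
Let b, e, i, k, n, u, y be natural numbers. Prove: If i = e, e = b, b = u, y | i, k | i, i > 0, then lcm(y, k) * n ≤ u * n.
i = e and e = b, therefore i = b. b = u, so i = u. Since y | i and k | i, lcm(y, k) | i. Since i > 0, lcm(y, k) ≤ i. i = u, so lcm(y, k) ≤ u. Then lcm(y, k) * n ≤ u * n.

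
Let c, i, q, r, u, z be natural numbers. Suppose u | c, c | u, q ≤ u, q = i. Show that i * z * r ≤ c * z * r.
Since u | c and c | u, u = c. q ≤ u, so q ≤ c. q = i, so i ≤ c. Then i * z ≤ c * z. Then i * z * r ≤ c * z * r.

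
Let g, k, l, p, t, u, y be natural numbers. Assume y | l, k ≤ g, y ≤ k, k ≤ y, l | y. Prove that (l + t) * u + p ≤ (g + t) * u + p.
y | l and l | y, therefore y = l. k ≤ y and y ≤ k, so k = y. k ≤ g, so y ≤ g. Because y = l, l ≤ g. Then l + t ≤ g + t. Then (l + t) * u ≤ (g + t) * u. Then (l + t) * u + p ≤ (g + t) * u + p.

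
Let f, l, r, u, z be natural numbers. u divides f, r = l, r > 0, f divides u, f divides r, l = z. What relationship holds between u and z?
u ≤ z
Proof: Since r = l and l = z, r = z. Since f divides u and u divides f, f = u. f divides r, so u divides r. Since r > 0, u ≤ r. r = z, so u ≤ z.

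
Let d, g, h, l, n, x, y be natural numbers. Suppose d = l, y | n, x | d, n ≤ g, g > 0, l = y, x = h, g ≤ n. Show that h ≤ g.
d = l and l = y, thus d = y. Because x = h and x | d, h | d. d = y, so h | y. From n ≤ g and g ≤ n, n = g. Since y | n, y | g. h | y, so h | g. g > 0, so h ≤ g.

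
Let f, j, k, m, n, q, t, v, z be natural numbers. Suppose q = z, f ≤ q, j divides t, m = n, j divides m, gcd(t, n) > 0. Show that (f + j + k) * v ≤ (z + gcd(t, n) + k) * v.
q = z and f ≤ q, thus f ≤ z. m = n and j divides m, thus j divides n. Since j divides t, j divides gcd(t, n). Since gcd(t, n) > 0, j ≤ gcd(t, n). Since f ≤ z, f + j ≤ z + gcd(t, n). Then f + j + k ≤ z + gcd(t, n) + k. By multiplying by a non-negative, (f + j + k) * v ≤ (z + gcd(t, n) + k) * v.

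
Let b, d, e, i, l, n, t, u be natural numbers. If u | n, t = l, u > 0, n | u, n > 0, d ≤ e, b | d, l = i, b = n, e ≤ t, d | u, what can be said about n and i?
n ≤ i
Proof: Since t = l and l = i, t = i. u | n and n > 0, so u ≤ n. n | u and u > 0, therefore n ≤ u. u ≤ n, so u = n. Because d | u, d | n. Because b = n and b | d, n | d. d | n, so d = n. d ≤ e and e ≤ t, therefore d ≤ t. Since d = n, n ≤ t. Since t = i, n ≤ i.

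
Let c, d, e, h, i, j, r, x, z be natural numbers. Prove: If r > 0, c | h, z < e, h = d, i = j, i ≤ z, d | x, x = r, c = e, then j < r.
i = j and i ≤ z, therefore j ≤ z. Since z < e, j < e. h = d and c | h, hence c | d. Since x = r and d | x, d | r. Since c | d, c | r. Because c = e, e | r. r > 0, so e ≤ r. From j < e, j < r.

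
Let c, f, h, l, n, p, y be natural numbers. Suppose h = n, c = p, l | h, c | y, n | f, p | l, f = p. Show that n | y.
h = n and l | h, so l | n. p | l, so p | n. Since f = p and n | f, n | p. p | n, so p = n. Because c = p, c = n. c | y, so n | y.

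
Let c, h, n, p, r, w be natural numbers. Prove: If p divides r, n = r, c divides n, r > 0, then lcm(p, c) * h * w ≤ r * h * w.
Since n = r and c divides n, c divides r. p divides r, so lcm(p, c) divides r. Since r > 0, lcm(p, c) ≤ r. By multiplying by a non-negative, lcm(p, c) * h ≤ r * h. By multiplying by a non-negative, lcm(p, c) * h * w ≤ r * h * w.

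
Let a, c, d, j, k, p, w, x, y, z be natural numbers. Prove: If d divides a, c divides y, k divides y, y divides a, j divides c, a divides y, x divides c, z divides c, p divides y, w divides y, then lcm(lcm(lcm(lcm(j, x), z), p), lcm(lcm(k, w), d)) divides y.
j divides c and x divides c, thus lcm(j, x) divides c. Since z divides c, lcm(lcm(j, x), z) divides c. Since c divides y, lcm(lcm(j, x), z) divides y. Because p divides y, lcm(lcm(lcm(j, x), z), p) divides y. Since k divides y and w divides y, lcm(k, w) divides y. Since a divides y and y divides a, a = y. Since d divides a, d divides y. lcm(k, w) divides y, so lcm(lcm(k, w), d) divides y. lcm(lcm(lcm(j, x), z), p) divides y, so lcm(lcm(lcm(lcm(j, x), z), p), lcm(lcm(k, w), d)) divides y.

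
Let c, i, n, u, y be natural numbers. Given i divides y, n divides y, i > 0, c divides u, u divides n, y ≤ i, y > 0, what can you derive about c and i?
c ≤ i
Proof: c divides u and u divides n, hence c divides n. Because i divides y and y > 0, i ≤ y. y ≤ i, so y = i. Since n divides y, n divides i. Since c divides n, c divides i. i > 0, so c ≤ i.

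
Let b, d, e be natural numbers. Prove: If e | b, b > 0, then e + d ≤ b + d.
e | b and b > 0, therefore e ≤ b. Then e + d ≤ b + d.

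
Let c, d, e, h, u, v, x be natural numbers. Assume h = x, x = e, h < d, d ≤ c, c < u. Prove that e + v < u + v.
h = x and x = e, therefore h = e. Since h < d and d ≤ c, h < c. Since h = e, e < c. c < u, so e < u. Then e + v < u + v.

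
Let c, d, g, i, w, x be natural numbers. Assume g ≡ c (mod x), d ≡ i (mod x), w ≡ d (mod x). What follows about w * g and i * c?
w * g ≡ i * c (mod x)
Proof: Because w ≡ d (mod x) and d ≡ i (mod x), w ≡ i (mod x). Since g ≡ c (mod x), by multiplying congruences, w * g ≡ i * c (mod x).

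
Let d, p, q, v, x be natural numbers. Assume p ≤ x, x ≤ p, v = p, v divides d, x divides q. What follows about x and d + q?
x divides d + q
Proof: p ≤ x and x ≤ p, therefore p = x. v = p and v divides d, thus p divides d. Since p = x, x divides d. x divides q, so x divides d + q.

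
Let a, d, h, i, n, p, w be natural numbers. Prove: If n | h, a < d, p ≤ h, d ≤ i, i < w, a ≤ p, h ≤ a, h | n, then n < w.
From a ≤ p and p ≤ h, a ≤ h. h ≤ a, so a = h. h | n and n | h, therefore h = n. a = h, so a = n. Since a < d, n < d. Because d ≤ i and i < w, d < w. From n < d, n < w.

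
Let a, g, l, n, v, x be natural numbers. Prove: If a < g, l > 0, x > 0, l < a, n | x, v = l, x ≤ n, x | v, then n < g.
n | x and x > 0, so n ≤ x. Since x ≤ n, x = n. v = l and x | v, thus x | l. Since x = n, n | l. l > 0, so n ≤ l. From l < a and a < g, l < g. n ≤ l, so n < g.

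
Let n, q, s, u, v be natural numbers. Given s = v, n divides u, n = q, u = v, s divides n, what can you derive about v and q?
v = q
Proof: s = v and s divides n, hence v divides n. u = v and n divides u, so n divides v. Since v divides n, v = n. Since n = q, v = q.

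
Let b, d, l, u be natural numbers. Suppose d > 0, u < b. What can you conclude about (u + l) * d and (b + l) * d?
(u + l) * d < (b + l) * d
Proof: Since u < b, u + l < b + l. Since d > 0, (u + l) * d < (b + l) * d.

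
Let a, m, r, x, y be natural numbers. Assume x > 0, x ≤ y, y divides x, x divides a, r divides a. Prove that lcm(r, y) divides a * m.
From y divides x and x > 0, y ≤ x. x ≤ y, so x = y. x divides a, so y divides a. Since r divides a, lcm(r, y) divides a. Then lcm(r, y) divides a * m.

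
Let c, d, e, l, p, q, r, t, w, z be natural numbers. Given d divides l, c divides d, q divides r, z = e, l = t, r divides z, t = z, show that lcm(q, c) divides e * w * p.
q divides r and r divides z, hence q divides z. l = t and t = z, hence l = z. c divides d and d divides l, so c divides l. l = z, so c divides z. q divides z, so lcm(q, c) divides z. Since z = e, lcm(q, c) divides e. Then lcm(q, c) divides e * w. Then lcm(q, c) divides e * w * p.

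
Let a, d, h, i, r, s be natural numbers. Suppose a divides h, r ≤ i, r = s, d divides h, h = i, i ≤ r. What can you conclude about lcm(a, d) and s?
lcm(a, d) divides s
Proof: Because i ≤ r and r ≤ i, i = r. Since h = i, h = r. r = s, so h = s. Because a divides h and d divides h, lcm(a, d) divides h. Since h = s, lcm(a, d) divides s.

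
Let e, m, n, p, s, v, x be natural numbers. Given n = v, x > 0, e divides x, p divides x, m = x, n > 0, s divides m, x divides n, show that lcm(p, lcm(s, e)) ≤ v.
m = x and s divides m, so s divides x. Since e divides x, lcm(s, e) divides x. Since p divides x, lcm(p, lcm(s, e)) divides x. x > 0, so lcm(p, lcm(s, e)) ≤ x. x divides n and n > 0, hence x ≤ n. Since n = v, x ≤ v. From lcm(p, lcm(s, e)) ≤ x, lcm(p, lcm(s, e)) ≤ v.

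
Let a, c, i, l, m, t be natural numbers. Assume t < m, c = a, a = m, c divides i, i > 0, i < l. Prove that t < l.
Because c = a and a = m, c = m. Since c divides i, m divides i. i > 0, so m ≤ i. i < l, so m < l. Since t < m, t < l.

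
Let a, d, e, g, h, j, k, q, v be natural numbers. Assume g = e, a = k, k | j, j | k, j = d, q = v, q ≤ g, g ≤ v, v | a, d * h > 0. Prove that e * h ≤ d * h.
k | j and j | k, thus k = j. Since j = d, k = d. Since a = k, a = d. q = v and q ≤ g, therefore v ≤ g. g ≤ v, so v = g. From v | a, g | a. Since a = d, g | d. g = e, so e | d. Then e * h | d * h. d * h > 0, so e * h ≤ d * h.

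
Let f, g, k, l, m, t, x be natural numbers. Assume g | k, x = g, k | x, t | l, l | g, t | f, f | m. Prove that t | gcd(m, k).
t | f and f | m, therefore t | m. x = g and k | x, therefore k | g. Since g | k, g = k. Because l | g, l | k. Since t | l, t | k. Since t | m, t | gcd(m, k).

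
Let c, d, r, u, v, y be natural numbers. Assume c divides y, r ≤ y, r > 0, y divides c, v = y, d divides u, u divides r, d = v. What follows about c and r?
c = r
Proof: From c divides y and y divides c, c = y. Since d = v and v = y, d = y. Since d divides u and u divides r, d divides r. d = y, so y divides r. r > 0, so y ≤ r. Since r ≤ y, y = r. Since c = y, c = r.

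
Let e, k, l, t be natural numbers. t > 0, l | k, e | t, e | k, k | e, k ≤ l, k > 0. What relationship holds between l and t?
l ≤ t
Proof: Since e | k and k | e, e = k. l | k and k > 0, therefore l ≤ k. k ≤ l, so k = l. Since e = k, e = l. e | t and t > 0, thus e ≤ t. From e = l, l ≤ t.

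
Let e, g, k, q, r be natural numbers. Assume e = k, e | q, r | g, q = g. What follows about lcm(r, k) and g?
lcm(r, k) | g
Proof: e = k and e | q, therefore k | q. Since q = g, k | g. From r | g, lcm(r, k) | g.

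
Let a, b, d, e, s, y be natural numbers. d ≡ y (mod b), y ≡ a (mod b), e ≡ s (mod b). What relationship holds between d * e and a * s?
d * e ≡ a * s (mod b)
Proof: Because d ≡ y (mod b) and y ≡ a (mod b), d ≡ a (mod b). Using e ≡ s (mod b) and multiplying congruences, d * e ≡ a * s (mod b).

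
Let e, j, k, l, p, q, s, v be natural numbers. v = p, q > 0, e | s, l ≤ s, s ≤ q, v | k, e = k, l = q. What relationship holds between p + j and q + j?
p + j ≤ q + j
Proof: From v = p and v | k, p | k. Because l = q and l ≤ s, q ≤ s. Since s ≤ q, s = q. Since e | s, e | q. e = k, so k | q. p | k, so p | q. q > 0, so p ≤ q. Then p + j ≤ q + j.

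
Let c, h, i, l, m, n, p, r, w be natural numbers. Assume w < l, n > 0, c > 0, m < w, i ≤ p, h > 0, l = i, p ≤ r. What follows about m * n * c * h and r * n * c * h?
m * n * c * h < r * n * c * h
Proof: Because l = i and w < l, w < i. i ≤ p and p ≤ r, hence i ≤ r. Because w < i, w < r. m < w, so m < r. Since n > 0, by multiplying by a positive, m * n < r * n. From c > 0, by multiplying by a positive, m * n * c < r * n * c. Combining with h > 0, by multiplying by a positive, m * n * c * h < r * n * c * h.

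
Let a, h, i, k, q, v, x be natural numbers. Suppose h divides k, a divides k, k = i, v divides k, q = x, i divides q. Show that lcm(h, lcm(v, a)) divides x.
v divides k and a divides k, so lcm(v, a) divides k. h divides k, so lcm(h, lcm(v, a)) divides k. k = i, so lcm(h, lcm(v, a)) divides i. Because q = x and i divides q, i divides x. lcm(h, lcm(v, a)) divides i, so lcm(h, lcm(v, a)) divides x.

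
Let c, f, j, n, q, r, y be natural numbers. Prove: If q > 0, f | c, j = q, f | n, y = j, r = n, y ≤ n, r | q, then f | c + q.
r = n and r | q, so n | q. q > 0, so n ≤ q. Because y = j and y ≤ n, j ≤ n. j = q, so q ≤ n. Since n ≤ q, n = q. f | n, so f | q. Since f | c, f | c + q.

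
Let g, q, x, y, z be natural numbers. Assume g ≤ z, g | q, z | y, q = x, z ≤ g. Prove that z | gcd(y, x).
Because g ≤ z and z ≤ g, g = z. q = x and g | q, hence g | x. Since g = z, z | x. z | y, so z | gcd(y, x).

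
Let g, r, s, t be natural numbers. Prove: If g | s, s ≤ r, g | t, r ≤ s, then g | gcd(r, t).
s ≤ r and r ≤ s, so s = r. g | s, so g | r. g | t, so g | gcd(r, t).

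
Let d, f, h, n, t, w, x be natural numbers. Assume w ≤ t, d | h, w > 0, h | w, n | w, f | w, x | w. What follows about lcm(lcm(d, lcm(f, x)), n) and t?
lcm(lcm(d, lcm(f, x)), n) ≤ t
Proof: d | h and h | w, so d | w. From f | w and x | w, lcm(f, x) | w. Since d | w, lcm(d, lcm(f, x)) | w. Because n | w, lcm(lcm(d, lcm(f, x)), n) | w. w > 0, so lcm(lcm(d, lcm(f, x)), n) ≤ w. w ≤ t, so lcm(lcm(d, lcm(f, x)), n) ≤ t.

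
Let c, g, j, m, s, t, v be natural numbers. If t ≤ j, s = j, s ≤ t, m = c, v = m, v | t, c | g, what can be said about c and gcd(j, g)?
c | gcd(j, g)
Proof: Since s = j and s ≤ t, j ≤ t. Since t ≤ j, t = j. From v = m and v | t, m | t. Because m = c, c | t. Since t = j, c | j. Since c | g, c | gcd(j, g).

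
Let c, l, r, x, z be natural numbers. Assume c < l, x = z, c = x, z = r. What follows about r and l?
r < l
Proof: Because x = z and z = r, x = r. c = x and c < l, so x < l. Since x = r, r < l.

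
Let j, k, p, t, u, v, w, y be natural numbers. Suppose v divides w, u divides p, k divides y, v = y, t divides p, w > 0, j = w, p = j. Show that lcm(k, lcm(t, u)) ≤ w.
v = y and v divides w, thus y divides w. k divides y, so k divides w. p = j and j = w, thus p = w. t divides p and u divides p, therefore lcm(t, u) divides p. p = w, so lcm(t, u) divides w. From k divides w, lcm(k, lcm(t, u)) divides w. w > 0, so lcm(k, lcm(t, u)) ≤ w.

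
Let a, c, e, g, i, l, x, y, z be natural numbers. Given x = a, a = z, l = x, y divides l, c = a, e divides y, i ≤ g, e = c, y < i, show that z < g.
l = x and x = a, therefore l = a. y divides l, so y divides a. e = c and e divides y, so c divides y. From c = a, a divides y. y divides a, so y = a. Since a = z, y = z. y < i and i ≤ g, thus y < g. Since y = z, z < g.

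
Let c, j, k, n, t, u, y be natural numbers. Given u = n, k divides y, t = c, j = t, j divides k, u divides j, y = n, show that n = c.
u = n and u divides j, thus n divides j. y = n and k divides y, thus k divides n. Since j divides k, j divides n. n divides j, so n = j. Since j = t, n = t. Since t = c, n = c.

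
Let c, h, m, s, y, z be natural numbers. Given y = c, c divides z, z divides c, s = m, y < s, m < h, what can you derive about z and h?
z < h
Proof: From c divides z and z divides c, c = z. Since y = c, y = z. s = m and y < s, so y < m. m < h, so y < h. y = z, so z < h.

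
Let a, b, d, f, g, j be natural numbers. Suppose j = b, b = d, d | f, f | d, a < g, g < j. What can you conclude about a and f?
a < f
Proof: Because j = b and b = d, j = d. Since d | f and f | d, d = f. Since j = d, j = f. Since a < g and g < j, a < j. Since j = f, a < f.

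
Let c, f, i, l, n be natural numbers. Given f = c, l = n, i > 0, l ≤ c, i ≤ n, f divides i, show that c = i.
f = c and f divides i, therefore c divides i. Since i > 0, c ≤ i. l = n and l ≤ c, so n ≤ c. Since i ≤ n, i ≤ c. Since c ≤ i, c = i.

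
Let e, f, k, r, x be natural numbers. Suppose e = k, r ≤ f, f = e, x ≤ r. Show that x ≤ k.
Since f = e and e = k, f = k. Since r ≤ f, r ≤ k. x ≤ r, so x ≤ k.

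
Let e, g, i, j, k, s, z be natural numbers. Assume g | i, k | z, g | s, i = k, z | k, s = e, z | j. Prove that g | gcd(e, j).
From s = e and g | s, g | e. Since i = k and g | i, g | k. z | k and k | z, therefore z = k. Because z | j, k | j. Since g | k, g | j. Since g | e, g | gcd(e, j).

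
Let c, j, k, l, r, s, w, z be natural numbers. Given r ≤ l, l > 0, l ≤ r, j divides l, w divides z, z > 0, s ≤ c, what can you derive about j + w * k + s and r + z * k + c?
j + w * k + s ≤ r + z * k + c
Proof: l ≤ r and r ≤ l, thus l = r. Since j divides l and l > 0, j ≤ l. l = r, so j ≤ r. Because w divides z and z > 0, w ≤ z. By multiplying by a non-negative, w * k ≤ z * k. s ≤ c, so w * k + s ≤ z * k + c. j ≤ r, so j + w * k + s ≤ r + z * k + c.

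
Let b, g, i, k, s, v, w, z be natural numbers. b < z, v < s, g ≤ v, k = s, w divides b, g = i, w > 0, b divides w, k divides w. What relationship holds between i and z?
i < z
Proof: g ≤ v and v < s, hence g < s. Since g = i, i < s. Since k divides w and w > 0, k ≤ w. k = s, so s ≤ w. i < s, so i < w. Since b divides w and w divides b, b = w. Since b < z, w < z. From i < w, i < z.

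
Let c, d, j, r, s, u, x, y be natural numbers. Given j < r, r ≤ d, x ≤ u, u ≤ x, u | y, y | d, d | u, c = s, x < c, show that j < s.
j < r and r ≤ d, therefore j < d. x ≤ u and u ≤ x, therefore x = u. u | y and y | d, thus u | d. Since d | u, u = d. Since x = u, x = d. c = s and x < c, hence x < s. Since x = d, d < s. Since j < d, j < s.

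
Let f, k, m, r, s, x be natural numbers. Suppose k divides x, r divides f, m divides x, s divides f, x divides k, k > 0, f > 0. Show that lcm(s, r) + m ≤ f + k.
s divides f and r divides f, so lcm(s, r) divides f. f > 0, so lcm(s, r) ≤ f. x divides k and k divides x, so x = k. m divides x, so m divides k. k > 0, so m ≤ k. Since lcm(s, r) ≤ f, lcm(s, r) + m ≤ f + k.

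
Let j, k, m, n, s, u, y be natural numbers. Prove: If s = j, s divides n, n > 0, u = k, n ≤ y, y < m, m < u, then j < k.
Since s = j and s divides n, j divides n. n > 0, so j ≤ n. n ≤ y and y < m, thus n < m. m < u, so n < u. Since u = k, n < k. Since j ≤ n, j < k.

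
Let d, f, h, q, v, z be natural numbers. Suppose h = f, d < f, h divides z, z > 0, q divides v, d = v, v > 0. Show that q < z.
q divides v and v > 0, hence q ≤ v. From h = f and h divides z, f divides z. Since z > 0, f ≤ z. From d < f, d < z. Since d = v, v < z. q ≤ v, so q < z.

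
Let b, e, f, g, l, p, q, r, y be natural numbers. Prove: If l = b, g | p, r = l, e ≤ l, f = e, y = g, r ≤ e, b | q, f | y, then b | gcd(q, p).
r = l and r ≤ e, hence l ≤ e. Since e ≤ l, e = l. Since f = e, f = l. From f | y, l | y. y = g, so l | g. Since l = b, b | g. Since g | p, b | p. From b | q, b | gcd(q, p).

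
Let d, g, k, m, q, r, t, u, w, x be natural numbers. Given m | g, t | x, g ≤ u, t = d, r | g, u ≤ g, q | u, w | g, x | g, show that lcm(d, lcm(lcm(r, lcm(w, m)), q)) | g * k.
From t | x and x | g, t | g. t = d, so d | g. w | g and m | g, thus lcm(w, m) | g. r | g, so lcm(r, lcm(w, m)) | g. u ≤ g and g ≤ u, hence u = g. Since q | u, q | g. lcm(r, lcm(w, m)) | g, so lcm(lcm(r, lcm(w, m)), q) | g. d | g, so lcm(d, lcm(lcm(r, lcm(w, m)), q)) | g. Then lcm(d, lcm(lcm(r, lcm(w, m)), q)) | g * k.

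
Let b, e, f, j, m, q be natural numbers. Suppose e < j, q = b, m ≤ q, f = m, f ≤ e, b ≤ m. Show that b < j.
q = b and m ≤ q, thus m ≤ b. b ≤ m, so m = b. f = m, so f = b. f ≤ e and e < j, hence f < j. f = b, so b < j.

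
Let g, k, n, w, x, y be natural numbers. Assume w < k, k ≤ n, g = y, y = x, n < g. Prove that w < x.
Since g = y and y = x, g = x. Since w < k and k ≤ n, w < n. Since n < g, w < g. Since g = x, w < x.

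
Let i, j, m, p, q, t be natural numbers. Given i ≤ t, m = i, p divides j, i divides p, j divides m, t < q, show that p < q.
m = i and j divides m, hence j divides i. Since p divides j, p divides i. i divides p, so i = p. i ≤ t and t < q, so i < q. From i = p, p < q.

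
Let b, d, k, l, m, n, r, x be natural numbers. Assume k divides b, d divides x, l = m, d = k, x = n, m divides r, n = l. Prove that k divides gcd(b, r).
Because n = l and l = m, n = m. From x = n and d divides x, d divides n. d = k, so k divides n. Since n = m, k divides m. Since m divides r, k divides r. k divides b, so k divides gcd(b, r).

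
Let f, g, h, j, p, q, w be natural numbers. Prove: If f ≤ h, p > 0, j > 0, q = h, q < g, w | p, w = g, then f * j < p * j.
q = h and q < g, hence h < g. w = g and w | p, hence g | p. p > 0, so g ≤ p. Since h < g, h < p. From f ≤ h, f < p. j > 0, so f * j < p * j.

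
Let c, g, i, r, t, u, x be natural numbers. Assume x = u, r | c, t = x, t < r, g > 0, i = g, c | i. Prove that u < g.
Since t = x and x = u, t = u. From i = g and c | i, c | g. Since r | c, r | g. g > 0, so r ≤ g. t < r, so t < g. t = u, so u < g.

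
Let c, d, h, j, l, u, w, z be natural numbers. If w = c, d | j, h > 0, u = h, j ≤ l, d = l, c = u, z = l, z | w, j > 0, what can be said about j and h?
j ≤ h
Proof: d = l and d | j, so l | j. Since j > 0, l ≤ j. Since j ≤ l, l = j. c = u and u = h, hence c = h. z = l and z | w, so l | w. w = c, so l | c. c = h, so l | h. h > 0, so l ≤ h. l = j, so j ≤ h.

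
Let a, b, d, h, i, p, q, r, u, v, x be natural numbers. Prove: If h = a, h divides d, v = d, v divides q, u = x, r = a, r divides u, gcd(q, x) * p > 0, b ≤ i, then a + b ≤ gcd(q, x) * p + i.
v = d and v divides q, hence d divides q. Since h divides d, h divides q. h = a, so a divides q. r = a and r divides u, hence a divides u. u = x, so a divides x. a divides q, so a divides gcd(q, x). Then a divides gcd(q, x) * p. From gcd(q, x) * p > 0, a ≤ gcd(q, x) * p. b ≤ i, so a + b ≤ gcd(q, x) * p + i.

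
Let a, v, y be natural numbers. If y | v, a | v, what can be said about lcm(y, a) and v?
lcm(y, a) | v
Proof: Since y | v and a | v, because lcm divides any common multiple, lcm(y, a) | v.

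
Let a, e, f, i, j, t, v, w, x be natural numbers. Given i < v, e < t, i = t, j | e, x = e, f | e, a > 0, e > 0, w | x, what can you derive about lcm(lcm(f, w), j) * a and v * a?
lcm(lcm(f, w), j) * a < v * a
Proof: Since x = e and w | x, w | e. f | e, so lcm(f, w) | e. j | e, so lcm(lcm(f, w), j) | e. Since e > 0, lcm(lcm(f, w), j) ≤ e. i = t and i < v, therefore t < v. Because e < t, e < v. lcm(lcm(f, w), j) ≤ e, so lcm(lcm(f, w), j) < v. a > 0, so lcm(lcm(f, w), j) * a < v * a.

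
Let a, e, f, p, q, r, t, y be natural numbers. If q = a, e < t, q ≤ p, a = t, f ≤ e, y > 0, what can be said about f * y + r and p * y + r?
f * y + r < p * y + r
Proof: Since q = a and a = t, q = t. Since q ≤ p, t ≤ p. e < t, so e < p. Because f ≤ e, f < p. Since y > 0, f * y < p * y. Then f * y + r < p * y + r.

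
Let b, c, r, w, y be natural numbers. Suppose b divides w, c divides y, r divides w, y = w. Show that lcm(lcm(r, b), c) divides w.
r divides w and b divides w, therefore lcm(r, b) divides w. From y = w and c divides y, c divides w. lcm(r, b) divides w, so lcm(lcm(r, b), c) divides w.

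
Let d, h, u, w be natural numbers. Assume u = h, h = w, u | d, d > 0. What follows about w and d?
w ≤ d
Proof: u = h and h = w, therefore u = w. u | d, so w | d. Because d > 0, w ≤ d.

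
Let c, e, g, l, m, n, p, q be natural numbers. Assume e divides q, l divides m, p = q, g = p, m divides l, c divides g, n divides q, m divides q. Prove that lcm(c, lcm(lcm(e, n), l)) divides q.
g = p and c divides g, hence c divides p. Since p = q, c divides q. Because e divides q and n divides q, lcm(e, n) divides q. Since m divides l and l divides m, m = l. Since m divides q, l divides q. From lcm(e, n) divides q, lcm(lcm(e, n), l) divides q. Because c divides q, lcm(c, lcm(lcm(e, n), l)) divides q.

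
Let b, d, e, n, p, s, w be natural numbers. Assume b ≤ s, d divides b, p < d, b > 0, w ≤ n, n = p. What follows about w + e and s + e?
w + e < s + e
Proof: n = p and w ≤ n, hence w ≤ p. p < d, so w < d. Because d divides b and b > 0, d ≤ b. b ≤ s, so d ≤ s. w < d, so w < s. Then w + e < s + e.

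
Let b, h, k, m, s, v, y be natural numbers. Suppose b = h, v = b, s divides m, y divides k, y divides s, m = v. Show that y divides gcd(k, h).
Because m = v and v = b, m = b. From y divides s and s divides m, y divides m. m = b, so y divides b. Since b = h, y divides h. y divides k, so y divides gcd(k, h).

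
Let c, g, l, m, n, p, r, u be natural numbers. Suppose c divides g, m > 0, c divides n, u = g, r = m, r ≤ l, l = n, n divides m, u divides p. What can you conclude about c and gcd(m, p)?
c divides gcd(m, p)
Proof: Because n divides m and m > 0, n ≤ m. r = m and r ≤ l, thus m ≤ l. l = n, so m ≤ n. n ≤ m, so n = m. Since c divides n, c divides m. u = g and u divides p, so g divides p. Since c divides g, c divides p. Because c divides m, c divides gcd(m, p).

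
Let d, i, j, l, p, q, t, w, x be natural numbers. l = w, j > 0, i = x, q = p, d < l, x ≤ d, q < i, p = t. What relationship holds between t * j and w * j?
t * j < w * j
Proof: i = x and q < i, thus q < x. Since q = p, p < x. Since x ≤ d, p < d. p = t, so t < d. l = w and d < l, thus d < w. Since t < d, t < w. Because j > 0, t * j < w * j.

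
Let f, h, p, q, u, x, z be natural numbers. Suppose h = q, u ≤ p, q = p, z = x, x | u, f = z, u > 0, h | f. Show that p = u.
f = z and z = x, hence f = x. h = q and h | f, thus q | f. Because q = p, p | f. From f = x, p | x. Since x | u, p | u. Since u > 0, p ≤ u. Since u ≤ p, p = u.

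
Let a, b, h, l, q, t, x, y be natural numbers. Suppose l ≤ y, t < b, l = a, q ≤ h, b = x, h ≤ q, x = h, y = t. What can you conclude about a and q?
a < q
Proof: b = x and x = h, thus b = h. h ≤ q and q ≤ h, so h = q. Since b = h, b = q. y = t and l ≤ y, so l ≤ t. Since t < b, l < b. l = a, so a < b. Since b = q, a < q.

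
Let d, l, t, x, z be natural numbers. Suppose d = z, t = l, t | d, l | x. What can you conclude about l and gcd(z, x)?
l | gcd(z, x)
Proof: From t = l and t | d, l | d. Since d = z, l | z. Since l | x, l | gcd(z, x).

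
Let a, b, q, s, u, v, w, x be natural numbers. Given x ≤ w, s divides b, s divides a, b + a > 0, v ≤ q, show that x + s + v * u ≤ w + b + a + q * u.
Since s divides b and s divides a, s divides b + a. b + a > 0, so s ≤ b + a. v ≤ q. By multiplying by a non-negative, v * u ≤ q * u. From s ≤ b + a, s + v * u ≤ b + a + q * u. x ≤ w, so x + s + v * u ≤ w + b + a + q * u.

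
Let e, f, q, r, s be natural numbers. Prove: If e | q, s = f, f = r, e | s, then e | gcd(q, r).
s = f and f = r, thus s = r. e | s, so e | r. Since e | q, e | gcd(q, r).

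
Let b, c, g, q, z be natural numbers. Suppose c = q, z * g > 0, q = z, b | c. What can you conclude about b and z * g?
b ≤ z * g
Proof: c = q and q = z, so c = z. Since b | c, b | z. Then b | z * g. Because z * g > 0, b ≤ z * g.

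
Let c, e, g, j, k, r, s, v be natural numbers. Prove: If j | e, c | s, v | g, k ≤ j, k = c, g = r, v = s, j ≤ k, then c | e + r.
j ≤ k and k ≤ j, therefore j = k. From k = c, j = c. j | e, so c | e. Because v = s and v | g, s | g. Since g = r, s | r. Because c | s, c | r. Since c | e, c | e + r.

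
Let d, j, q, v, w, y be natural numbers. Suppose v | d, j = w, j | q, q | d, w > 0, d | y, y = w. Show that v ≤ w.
From y = w and d | y, d | w. j = w and j | q, thus w | q. q | d, so w | d. d | w, so d = w. Since v | d, v | w. Since w > 0, v ≤ w.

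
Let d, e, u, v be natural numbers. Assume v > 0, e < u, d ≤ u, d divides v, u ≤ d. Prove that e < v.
d ≤ u and u ≤ d, so d = u. Since d divides v, u divides v. Since v > 0, u ≤ v. Since e < u, e < v.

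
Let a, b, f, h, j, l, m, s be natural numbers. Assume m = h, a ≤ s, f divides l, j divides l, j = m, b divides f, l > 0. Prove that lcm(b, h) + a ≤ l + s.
From b divides f and f divides l, b divides l. j = m and m = h, thus j = h. j divides l, so h divides l. From b divides l, lcm(b, h) divides l. Since l > 0, lcm(b, h) ≤ l. a ≤ s, so lcm(b, h) + a ≤ l + s.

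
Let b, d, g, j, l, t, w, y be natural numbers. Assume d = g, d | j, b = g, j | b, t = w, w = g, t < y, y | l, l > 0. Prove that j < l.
From d = g and d | j, g | j. Because b = g and j | b, j | g. g | j, so g = j. Because t = w and w = g, t = g. y | l and l > 0, therefore y ≤ l. Since t < y, t < l. Since t = g, g < l. Since g = j, j < l.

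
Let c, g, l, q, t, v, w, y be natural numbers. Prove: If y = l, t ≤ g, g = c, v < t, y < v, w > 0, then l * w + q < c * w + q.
Because y < v and v < t, y < t. Since y = l, l < t. Because g = c and t ≤ g, t ≤ c. Since l < t, l < c. Combining with w > 0, by multiplying by a positive, l * w < c * w. Then l * w + q < c * w + q.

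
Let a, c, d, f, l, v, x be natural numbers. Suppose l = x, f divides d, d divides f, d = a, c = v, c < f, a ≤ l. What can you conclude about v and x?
v < x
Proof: f divides d and d divides f, thus f = d. From d = a, f = a. c = v and c < f, hence v < f. f = a, so v < a. Since a ≤ l, v < l. Since l = x, v < x.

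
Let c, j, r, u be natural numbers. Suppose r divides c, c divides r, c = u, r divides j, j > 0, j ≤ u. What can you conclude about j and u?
j = u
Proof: r divides c and c divides r, thus r = c. c = u, so r = u. r divides j and j > 0, hence r ≤ j. From r = u, u ≤ j. Since j ≤ u, u = j. Then j = u.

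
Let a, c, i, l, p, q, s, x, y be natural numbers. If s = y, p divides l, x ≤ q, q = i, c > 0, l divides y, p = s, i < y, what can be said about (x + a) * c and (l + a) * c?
(x + a) * c < (l + a) * c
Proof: Because q = i and x ≤ q, x ≤ i. p = s and s = y, so p = y. p divides l, so y divides l. l divides y, so y = l. i < y, so i < l. x ≤ i, so x < l. Then x + a < l + a. Since c > 0, by multiplying by a positive, (x + a) * c < (l + a) * c.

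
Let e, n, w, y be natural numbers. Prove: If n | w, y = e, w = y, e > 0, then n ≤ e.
From w = y and y = e, w = e. n | w, so n | e. Since e > 0, n ≤ e.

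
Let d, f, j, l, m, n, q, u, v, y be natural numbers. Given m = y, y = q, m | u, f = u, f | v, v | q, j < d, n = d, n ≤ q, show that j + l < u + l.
Because m = y and y = q, m = q. Since m | u, q | u. f = u and f | v, thus u | v. Since v | q, u | q. q | u, so q = u. Since n = d and n ≤ q, d ≤ q. j < d, so j < q. From q = u, j < u. Then j + l < u + l.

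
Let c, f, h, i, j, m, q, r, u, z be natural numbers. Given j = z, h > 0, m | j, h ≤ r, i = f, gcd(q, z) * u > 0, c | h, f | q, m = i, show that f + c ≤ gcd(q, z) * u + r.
m = i and i = f, therefore m = f. From j = z and m | j, m | z. Since m = f, f | z. Since f | q, f | gcd(q, z). Then f | gcd(q, z) * u. gcd(q, z) * u > 0, so f ≤ gcd(q, z) * u. c | h and h > 0, so c ≤ h. h ≤ r, so c ≤ r. Since f ≤ gcd(q, z) * u, f + c ≤ gcd(q, z) * u + r.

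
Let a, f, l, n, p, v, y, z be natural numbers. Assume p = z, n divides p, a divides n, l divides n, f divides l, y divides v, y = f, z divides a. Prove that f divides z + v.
p = z and n divides p, thus n divides z. Because z divides a and a divides n, z divides n. Because n divides z, n = z. f divides l and l divides n, therefore f divides n. n = z, so f divides z. y = f and y divides v, thus f divides v. f divides z, so f divides z + v.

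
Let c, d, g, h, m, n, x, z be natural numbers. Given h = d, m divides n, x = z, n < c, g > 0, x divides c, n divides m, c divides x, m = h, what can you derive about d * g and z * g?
d * g < z * g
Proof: n divides m and m divides n, so n = m. m = h and h = d, thus m = d. n = m, so n = d. c divides x and x divides c, thus c = x. x = z, so c = z. n < c, so n < z. Since n = d, d < z. Since g > 0, by multiplying by a positive, d * g < z * g.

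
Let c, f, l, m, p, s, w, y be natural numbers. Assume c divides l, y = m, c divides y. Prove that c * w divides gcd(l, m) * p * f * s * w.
y = m and c divides y, therefore c divides m. Since c divides l, c divides gcd(l, m). Then c divides gcd(l, m) * p. Then c divides gcd(l, m) * p * f. Then c divides gcd(l, m) * p * f * s. Then c * w divides gcd(l, m) * p * f * s * w.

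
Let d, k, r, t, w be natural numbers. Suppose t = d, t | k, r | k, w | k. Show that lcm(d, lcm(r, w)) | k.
From t = d and t | k, d | k. r | k and w | k, therefore lcm(r, w) | k. Since d | k, lcm(d, lcm(r, w)) | k.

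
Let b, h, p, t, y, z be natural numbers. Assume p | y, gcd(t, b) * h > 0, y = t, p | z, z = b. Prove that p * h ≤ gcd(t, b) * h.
Since y = t and p | y, p | t. From z = b and p | z, p | b. p | t, so p | gcd(t, b). Then p * h | gcd(t, b) * h. From gcd(t, b) * h > 0, p * h ≤ gcd(t, b) * h.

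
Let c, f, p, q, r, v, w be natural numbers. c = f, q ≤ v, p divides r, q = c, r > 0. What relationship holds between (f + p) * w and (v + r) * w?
(f + p) * w ≤ (v + r) * w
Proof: q = c and c = f, hence q = f. q ≤ v, so f ≤ v. p divides r and r > 0, so p ≤ r. Since f ≤ v, f + p ≤ v + r. By multiplying by a non-negative, (f + p) * w ≤ (v + r) * w.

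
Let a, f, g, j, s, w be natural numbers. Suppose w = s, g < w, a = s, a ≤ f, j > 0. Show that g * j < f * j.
w = s and g < w, therefore g < s. From a = s and a ≤ f, s ≤ f. Since g < s, g < f. Since j > 0, g * j < f * j.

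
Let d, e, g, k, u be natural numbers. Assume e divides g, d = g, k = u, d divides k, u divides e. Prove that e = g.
k = u and d divides k, thus d divides u. Because u divides e, d divides e. d = g, so g divides e. Since e divides g, e = g.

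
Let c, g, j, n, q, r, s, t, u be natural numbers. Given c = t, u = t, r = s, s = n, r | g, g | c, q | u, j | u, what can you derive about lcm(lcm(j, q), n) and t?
lcm(lcm(j, q), n) | t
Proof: j | u and q | u, so lcm(j, q) | u. u = t, so lcm(j, q) | t. r = s and s = n, hence r = n. Since r | g and g | c, r | c. r = n, so n | c. c = t, so n | t. lcm(j, q) | t, so lcm(lcm(j, q), n) | t.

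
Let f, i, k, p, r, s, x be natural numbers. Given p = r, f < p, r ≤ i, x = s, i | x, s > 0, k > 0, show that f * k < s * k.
Since p = r and f < p, f < r. x = s and i | x, so i | s. Since s > 0, i ≤ s. From r ≤ i, r ≤ s. Since f < r, f < s. From k > 0, f * k < s * k.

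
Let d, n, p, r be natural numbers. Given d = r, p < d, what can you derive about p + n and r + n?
p + n < r + n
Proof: From d = r and p < d, p < r. Then p + n < r + n.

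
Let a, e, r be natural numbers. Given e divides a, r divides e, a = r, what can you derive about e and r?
e = r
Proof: Because a = r and e divides a, e divides r. Since r divides e, e = r.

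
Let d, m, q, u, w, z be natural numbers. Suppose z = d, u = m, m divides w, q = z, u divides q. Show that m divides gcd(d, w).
q = z and z = d, hence q = d. u = m and u divides q, so m divides q. Because q = d, m divides d. Since m divides w, m divides gcd(d, w).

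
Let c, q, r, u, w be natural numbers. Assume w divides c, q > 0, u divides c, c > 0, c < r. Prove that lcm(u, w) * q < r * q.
u divides c and w divides c, thus lcm(u, w) divides c. c > 0, so lcm(u, w) ≤ c. Since c < r, lcm(u, w) < r. Combined with q > 0, by multiplying by a positive, lcm(u, w) * q < r * q.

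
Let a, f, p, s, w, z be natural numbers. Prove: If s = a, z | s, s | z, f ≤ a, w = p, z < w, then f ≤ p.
From z | s and s | z, z = s. s = a, so z = a. w = p and z < w, thus z < p. z = a, so a < p. f ≤ a, so f < p. Then f ≤ p.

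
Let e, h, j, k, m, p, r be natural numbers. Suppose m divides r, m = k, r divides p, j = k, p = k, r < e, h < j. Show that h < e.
m = k and m divides r, so k divides r. p = k and r divides p, therefore r divides k. k divides r, so k = r. Since j = k, j = r. h < j, so h < r. Since r < e, h < e.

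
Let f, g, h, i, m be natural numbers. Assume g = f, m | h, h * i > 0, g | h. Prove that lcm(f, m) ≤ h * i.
g = f and g | h, hence f | h. Since m | h, lcm(f, m) | h. Then lcm(f, m) | h * i. Because h * i > 0, lcm(f, m) ≤ h * i.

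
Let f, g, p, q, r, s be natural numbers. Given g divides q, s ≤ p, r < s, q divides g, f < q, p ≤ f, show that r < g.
From q divides g and g divides q, q = g. From s ≤ p and p ≤ f, s ≤ f. Since f < q, s < q. r < s, so r < q. q = g, so r < g.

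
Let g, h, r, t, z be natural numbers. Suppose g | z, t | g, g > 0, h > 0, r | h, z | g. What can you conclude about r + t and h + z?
r + t ≤ h + z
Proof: r | h and h > 0, therefore r ≤ h. Since g | z and z | g, g = z. t | g and g > 0, therefore t ≤ g. Since g = z, t ≤ z. Since r ≤ h, r + t ≤ h + z.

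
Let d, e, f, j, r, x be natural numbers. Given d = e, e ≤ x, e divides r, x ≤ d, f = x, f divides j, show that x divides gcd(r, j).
d = e and x ≤ d, thus x ≤ e. Since e ≤ x, e = x. e divides r, so x divides r. From f = x and f divides j, x divides j. Since x divides r, x divides gcd(r, j).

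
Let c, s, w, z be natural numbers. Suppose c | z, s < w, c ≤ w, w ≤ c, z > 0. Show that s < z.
w ≤ c and c ≤ w, therefore w = c. From s < w, s < c. Since c | z and z > 0, c ≤ z. s < c, so s < z.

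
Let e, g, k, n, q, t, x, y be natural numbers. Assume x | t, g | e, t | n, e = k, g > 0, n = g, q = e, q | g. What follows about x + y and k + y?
x + y ≤ k + y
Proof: q = e and q | g, thus e | g. Since g | e, g = e. Since e = k, g = k. Since n = g and t | n, t | g. x | t, so x | g. Since g > 0, x ≤ g. g = k, so x ≤ k. Then x + y ≤ k + y.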